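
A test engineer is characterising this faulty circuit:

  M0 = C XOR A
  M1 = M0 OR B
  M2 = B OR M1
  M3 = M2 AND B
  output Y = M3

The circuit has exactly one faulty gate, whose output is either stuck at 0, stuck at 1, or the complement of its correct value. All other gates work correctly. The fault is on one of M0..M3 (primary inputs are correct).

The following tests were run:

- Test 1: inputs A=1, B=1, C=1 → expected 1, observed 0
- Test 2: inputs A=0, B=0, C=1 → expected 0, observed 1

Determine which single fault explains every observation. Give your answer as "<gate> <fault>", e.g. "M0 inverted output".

M3 inverted output

Fault-free values for test 1 (A=1, B=1, C=1): M0=0, M1=1, M2=1, M3=1, giving Y=1. Observed 0.
Test 1: faults giving observed 0 are {M2 stuck-at-0, M2 inverted output, M3 stuck-at-0, M3 inverted output}.
Test 2 (A=0, B=0, C=1): fault-free M0=1, M1=1, M2=1, M3=0 → 0; observed 1. Eliminates M2 stuck-at-0, M2 inverted output, M3 stuck-at-0.
Only M3 inverted output is consistent with every test.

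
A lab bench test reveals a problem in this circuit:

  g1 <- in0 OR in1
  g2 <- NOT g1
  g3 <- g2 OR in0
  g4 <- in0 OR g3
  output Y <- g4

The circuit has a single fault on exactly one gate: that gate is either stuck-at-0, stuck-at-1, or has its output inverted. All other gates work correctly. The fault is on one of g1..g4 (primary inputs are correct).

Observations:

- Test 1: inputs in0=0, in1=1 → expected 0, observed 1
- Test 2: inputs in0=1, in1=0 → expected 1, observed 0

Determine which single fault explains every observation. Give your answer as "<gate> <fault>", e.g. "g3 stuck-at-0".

Fault-free values for test 1 (in0=0, in1=1): g1=1, g2=0, g3=0, g4=0, giving Y=0. Observed 1.
Test 1: faults giving observed 1 are {g1 stuck-at-0, g1 inverted output, g2 stuck-at-1, g2 inverted output, g3 stuck-at-1, g3 inverted output, g4 stuck-at-1, g4 inverted output}.
Test 2 (in0=1, in1=0): fault-free g1=1, g2=0, g3=1, g4=1 → 1; observed 0. Eliminates g1 stuck-at-0, g1 inverted output, g2 stuck-at-1, g2 inverted output, g3 stuck-at-1, g3 inverted output, g4 stuck-at-1.
Only g4 inverted output is consistent with every test.

g4 inverted output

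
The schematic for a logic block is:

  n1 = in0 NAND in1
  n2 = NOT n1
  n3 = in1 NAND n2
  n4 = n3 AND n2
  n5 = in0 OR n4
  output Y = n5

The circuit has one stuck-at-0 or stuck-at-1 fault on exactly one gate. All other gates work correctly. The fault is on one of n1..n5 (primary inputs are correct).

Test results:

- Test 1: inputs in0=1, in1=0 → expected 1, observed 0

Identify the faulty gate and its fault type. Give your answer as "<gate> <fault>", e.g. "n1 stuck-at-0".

n5 stuck-at-0

Fault-free values for test 1 (in0=1, in1=0): n1=1, n2=0, n3=1, n4=0, n5=1, giving Y=1. Observed 0.
Test 1: faults giving observed 0 are {n5 stuck-at-0}.
Only n5 stuck-at-0 is consistent with every test.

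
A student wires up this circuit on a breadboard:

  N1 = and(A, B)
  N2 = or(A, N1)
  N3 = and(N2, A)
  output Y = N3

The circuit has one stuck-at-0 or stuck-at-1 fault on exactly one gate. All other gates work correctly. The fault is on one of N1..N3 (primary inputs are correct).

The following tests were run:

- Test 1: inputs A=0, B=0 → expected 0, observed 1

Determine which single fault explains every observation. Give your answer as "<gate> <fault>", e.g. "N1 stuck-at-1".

N3 stuck-at-1

Fault-free values for test 1 (A=0, B=0): N1=0, N2=0, N3=0, giving Y=0. Observed 1.
Test 1: faults giving observed 1 are {N3 stuck-at-1}.
Only N3 stuck-at-1 is consistent with every test.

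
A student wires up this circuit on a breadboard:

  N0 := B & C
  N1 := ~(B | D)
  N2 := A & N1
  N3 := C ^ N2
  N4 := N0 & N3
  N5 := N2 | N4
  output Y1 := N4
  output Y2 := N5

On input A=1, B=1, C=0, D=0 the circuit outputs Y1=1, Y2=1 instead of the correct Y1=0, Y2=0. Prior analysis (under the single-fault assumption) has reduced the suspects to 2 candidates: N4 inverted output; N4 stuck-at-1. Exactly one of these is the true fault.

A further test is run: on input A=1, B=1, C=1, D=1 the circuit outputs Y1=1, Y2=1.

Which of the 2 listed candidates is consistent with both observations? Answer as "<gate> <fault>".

N4 stuck-at-1

Evaluate each candidate on input A=1, B=1, C=1, D=1:
  N4 inverted output: N0=1, N1=0, N2=0, N3=1, N4=0 [inverted output], N5=0 → Y1=0, Y2=0 — eliminated
  N4 stuck-at-1: N0=1, N1=0, N2=0, N3=1, N4=1 [stuck-at-1], N5=1 → Y1=1, Y2=1 — matches
Only N4 stuck-at-1 reproduces the observed Y1=1, Y2=1.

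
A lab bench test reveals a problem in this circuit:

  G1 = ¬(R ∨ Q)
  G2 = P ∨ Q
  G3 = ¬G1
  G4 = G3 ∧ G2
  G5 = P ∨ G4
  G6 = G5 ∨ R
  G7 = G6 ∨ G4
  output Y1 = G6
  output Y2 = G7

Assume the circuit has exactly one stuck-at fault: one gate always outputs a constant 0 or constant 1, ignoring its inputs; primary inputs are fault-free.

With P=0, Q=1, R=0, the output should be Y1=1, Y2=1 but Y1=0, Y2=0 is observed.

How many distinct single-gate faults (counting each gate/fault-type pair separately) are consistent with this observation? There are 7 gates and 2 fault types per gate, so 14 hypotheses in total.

Fault-free: G1=0, G2=1, G3=1, G4=1, G5=1, G6=1, G7=1 → Y1=1, Y2=1. Observed Y1=0, Y2=0.
  G1 stuck-at-0: output Y1=1, Y2=1 ✗
  G1 stuck-at-1: output Y1=0, Y2=0 ✓
  G2 stuck-at-0: output Y1=0, Y2=0 ✓
  G2 stuck-at-1: output Y1=1, Y2=1 ✗
  G3 stuck-at-0: output Y1=0, Y2=0 ✓
  G3 stuck-at-1: output Y1=1, Y2=1 ✗
  G4 stuck-at-0: output Y1=0, Y2=0 ✓
  G4 stuck-at-1: output Y1=1, Y2=1 ✗
  G5 stuck-at-0: output Y1=0, Y2=1 ✗
  G5 stuck-at-1: output Y1=1, Y2=1 ✗
  G6 stuck-at-0: output Y1=0, Y2=1 ✗
  G6 stuck-at-1: output Y1=1, Y2=1 ✗
  G7 stuck-at-0: output Y1=1, Y2=0 ✗
  G7 stuck-at-1: output Y1=1, Y2=1 ✗
Consistent faults: {G1 stuck-at-1, G2 stuck-at-0, G3 stuck-at-0, G4 stuck-at-0} — 4 in all.

4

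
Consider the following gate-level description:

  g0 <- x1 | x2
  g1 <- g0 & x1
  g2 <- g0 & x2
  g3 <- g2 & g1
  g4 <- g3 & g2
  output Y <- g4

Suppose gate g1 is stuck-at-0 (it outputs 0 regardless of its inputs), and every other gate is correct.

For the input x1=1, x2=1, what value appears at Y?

Propagate with g1 forced: g0=1, g1=0 [stuck-at-0], g2=1, g3=0, g4=0.
So Y = 0. (Without the fault it would be 1.)

0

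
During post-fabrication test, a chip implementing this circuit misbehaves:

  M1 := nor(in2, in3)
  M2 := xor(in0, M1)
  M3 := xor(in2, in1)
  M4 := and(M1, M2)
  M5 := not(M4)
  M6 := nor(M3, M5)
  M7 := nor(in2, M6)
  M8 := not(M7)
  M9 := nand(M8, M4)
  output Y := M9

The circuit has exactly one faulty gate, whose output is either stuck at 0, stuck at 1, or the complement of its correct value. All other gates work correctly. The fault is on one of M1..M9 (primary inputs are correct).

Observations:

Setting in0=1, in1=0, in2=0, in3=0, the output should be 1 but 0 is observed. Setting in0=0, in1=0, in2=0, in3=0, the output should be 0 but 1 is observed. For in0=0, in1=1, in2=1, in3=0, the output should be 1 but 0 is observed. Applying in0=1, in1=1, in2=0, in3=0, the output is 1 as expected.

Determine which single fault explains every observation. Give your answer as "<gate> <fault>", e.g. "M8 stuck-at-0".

Fault-free values for test 1 (in0=1, in1=0, in2=0, in3=0): M1=1, M2=0, M3=0, M4=0, M5=1, M6=0, M7=1, M8=0, M9=1, giving Y=1. Observed 0.
Test 1: faults giving observed 0 are {M2 stuck-at-1, M2 inverted output, M4 stuck-at-1, M4 inverted output, M9 stuck-at-0, M9 inverted output}.
Test 2 (in0=0, in1=0, in2=0, in3=0): fault-free M1=1, M2=1, M3=0, M4=1, M5=0, M6=1, M7=0, M8=1, M9=0 → 0; observed 1. Eliminates M2 stuck-at-1, M4 stuck-at-1, M9 stuck-at-0.
Test 3 (in0=0, in1=1, in2=1, in3=0): fault-free M1=0, M2=0, M3=0, M4=0, M5=1, M6=0, M7=0, M8=1, M9=1 → 1; observed 0. Eliminates M2 inverted output.
Test 4 (in0=1, in1=1, in2=0, in3=0): fault-free M1=1, M2=0, M3=1, M4=0, M5=1, M6=0, M7=1, M8=0, M9=1 → 1; observed 1. Eliminates M9 inverted output.
Only M4 inverted output is consistent with every test.

M4 inverted output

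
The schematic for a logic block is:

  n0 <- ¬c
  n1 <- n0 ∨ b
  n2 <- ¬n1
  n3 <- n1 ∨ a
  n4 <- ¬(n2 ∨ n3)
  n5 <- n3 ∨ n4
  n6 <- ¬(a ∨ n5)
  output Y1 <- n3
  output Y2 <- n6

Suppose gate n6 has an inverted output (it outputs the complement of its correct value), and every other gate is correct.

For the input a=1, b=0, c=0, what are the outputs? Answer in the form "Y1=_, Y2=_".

Propagate with n6 forced: n0=1, n1=1, n2=0, n3=1, n4=0, n5=1, n6=1 [inverted output].
So the outputs are Y1=1, Y2=1. (Without the fault they would be Y1=1, Y2=0.)

Y1=1, Y2=1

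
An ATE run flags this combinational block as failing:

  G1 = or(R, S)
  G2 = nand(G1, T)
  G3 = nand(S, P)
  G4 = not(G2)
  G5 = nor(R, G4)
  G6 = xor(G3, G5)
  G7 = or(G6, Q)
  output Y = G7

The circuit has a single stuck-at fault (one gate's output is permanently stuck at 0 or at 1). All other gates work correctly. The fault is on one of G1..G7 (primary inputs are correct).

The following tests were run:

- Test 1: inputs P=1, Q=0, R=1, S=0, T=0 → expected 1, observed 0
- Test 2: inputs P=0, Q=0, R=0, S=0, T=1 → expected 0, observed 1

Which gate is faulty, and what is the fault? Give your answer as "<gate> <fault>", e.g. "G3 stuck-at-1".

G3 stuck-at-0

Fault-free values for test 1 (P=1, Q=0, R=1, S=0, T=0): G1=1, G2=1, G3=1, G4=0, G5=0, G6=1, G7=1, giving Y=1. Observed 0.
Test 1: faults giving observed 0 are {G3 stuck-at-0, G5 stuck-at-1, G6 stuck-at-0, G7 stuck-at-0}.
Test 2 (P=0, Q=0, R=0, S=0, T=1): fault-free G1=0, G2=1, G3=1, G4=0, G5=1, G6=0, G7=0 → 0; observed 1. Eliminates G5 stuck-at-1, G6 stuck-at-0, G7 stuck-at-0.
Only G3 stuck-at-0 is consistent with every test.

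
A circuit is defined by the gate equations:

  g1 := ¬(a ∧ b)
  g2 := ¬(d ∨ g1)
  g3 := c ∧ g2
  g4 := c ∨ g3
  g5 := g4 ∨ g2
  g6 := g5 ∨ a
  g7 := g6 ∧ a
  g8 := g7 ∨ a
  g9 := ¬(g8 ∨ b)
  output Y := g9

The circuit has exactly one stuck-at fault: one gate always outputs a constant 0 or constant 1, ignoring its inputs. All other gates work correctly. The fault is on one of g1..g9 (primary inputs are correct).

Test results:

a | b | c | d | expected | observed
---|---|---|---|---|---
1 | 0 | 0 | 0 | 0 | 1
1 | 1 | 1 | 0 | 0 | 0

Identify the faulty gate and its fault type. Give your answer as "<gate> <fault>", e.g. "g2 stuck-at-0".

g8 stuck-at-0

Fault-free values for test 1 (a=1, b=0, c=0, d=0): g1=1, g2=0, g3=0, g4=0, g5=0, g6=1, g7=1, g8=1, g9=0, giving Y=0. Observed 1.
Test 1: faults giving observed 1 are {g8 stuck-at-0, g9 stuck-at-1}.
Test 2 (a=1, b=1, c=1, d=0): fault-free g1=0, g2=1, g3=1, g4=1, g5=1, g6=1, g7=1, g8=1, g9=0 → 0; observed 0. Eliminates g9 stuck-at-1.
Only g8 stuck-at-0 is consistent with every test.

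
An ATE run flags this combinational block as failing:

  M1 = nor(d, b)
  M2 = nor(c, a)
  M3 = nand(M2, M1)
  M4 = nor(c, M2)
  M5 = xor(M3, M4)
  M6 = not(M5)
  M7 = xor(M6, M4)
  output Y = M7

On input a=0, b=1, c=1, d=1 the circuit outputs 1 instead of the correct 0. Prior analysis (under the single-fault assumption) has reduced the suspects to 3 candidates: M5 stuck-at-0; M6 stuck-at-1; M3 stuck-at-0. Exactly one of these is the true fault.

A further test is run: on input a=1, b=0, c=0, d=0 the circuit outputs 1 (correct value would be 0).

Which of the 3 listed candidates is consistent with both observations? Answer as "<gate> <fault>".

M3 stuck-at-0

Evaluate each candidate on input a=1, b=0, c=0, d=0:
  M5 stuck-at-0: M1=1, M2=0, M3=1, M4=1, M5=0 [stuck-at-0], M6=1, M7=0 → 0 — eliminated
  M6 stuck-at-1: M1=1, M2=0, M3=1, M4=1, M5=0, M6=1 [stuck-at-1], M7=0 → 0 — eliminated
  M3 stuck-at-0: M1=1, M2=0, M3=0 [stuck-at-0], M4=1, M5=1, M6=0, M7=1 → 1 — matches
Only M3 stuck-at-0 reproduces the observed 1.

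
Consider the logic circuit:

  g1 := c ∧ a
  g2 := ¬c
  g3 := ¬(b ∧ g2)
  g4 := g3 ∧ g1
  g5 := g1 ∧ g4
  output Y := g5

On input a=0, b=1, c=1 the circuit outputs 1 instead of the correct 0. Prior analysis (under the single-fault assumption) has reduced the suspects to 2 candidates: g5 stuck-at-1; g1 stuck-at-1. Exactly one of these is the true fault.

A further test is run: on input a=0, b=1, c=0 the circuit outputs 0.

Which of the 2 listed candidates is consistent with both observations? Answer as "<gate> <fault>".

g1 stuck-at-1

Evaluate each candidate on input a=0, b=1, c=0:
  g5 stuck-at-1: g1=0, g2=1, g3=0, g4=0, g5=1 [stuck-at-1] → 1 — eliminated
  g1 stuck-at-1: g1=1 [stuck-at-1], g2=1, g3=0, g4=0, g5=0 → 0 — matches
Only g1 stuck-at-1 reproduces the observed 0.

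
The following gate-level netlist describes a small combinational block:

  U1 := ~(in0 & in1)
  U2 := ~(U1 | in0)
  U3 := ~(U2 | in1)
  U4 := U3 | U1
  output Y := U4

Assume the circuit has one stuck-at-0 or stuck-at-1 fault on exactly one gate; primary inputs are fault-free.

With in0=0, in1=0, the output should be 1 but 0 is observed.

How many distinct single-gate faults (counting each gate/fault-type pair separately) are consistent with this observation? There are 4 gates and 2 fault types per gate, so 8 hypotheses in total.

2

Fault-free: U1=1, U2=0, U3=1, U4=1 → 1. Observed 0.
  U1 stuck-at-0: output 0 ✓
  U1 stuck-at-1: output 1 ✗
  U2 stuck-at-0: output 1 ✗
  U2 stuck-at-1: output 1 ✗
  U3 stuck-at-0: output 1 ✗
  U3 stuck-at-1: output 1 ✗
  U4 stuck-at-0: output 0 ✓
  U4 stuck-at-1: output 1 ✗
Consistent faults: {U1 stuck-at-0, U4 stuck-at-0} — 2 in all.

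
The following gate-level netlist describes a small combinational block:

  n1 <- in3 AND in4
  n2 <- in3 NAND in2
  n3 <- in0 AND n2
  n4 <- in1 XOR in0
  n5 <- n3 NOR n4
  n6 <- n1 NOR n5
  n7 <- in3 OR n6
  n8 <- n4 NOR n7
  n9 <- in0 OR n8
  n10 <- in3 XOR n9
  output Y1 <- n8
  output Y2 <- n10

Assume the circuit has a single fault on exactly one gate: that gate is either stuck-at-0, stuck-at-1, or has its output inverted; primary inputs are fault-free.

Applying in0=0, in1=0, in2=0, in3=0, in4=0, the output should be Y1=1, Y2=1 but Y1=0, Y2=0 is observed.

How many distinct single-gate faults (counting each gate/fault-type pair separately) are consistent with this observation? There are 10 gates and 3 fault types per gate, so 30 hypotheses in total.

12

Fault-free: n1=0, n2=1, n3=0, n4=0, n5=1, n6=0, n7=0, n8=1, n9=1, n10=1 → Y1=1, Y2=1. Observed Y1=0, Y2=0.
  n1: none of the 3 fault types match ✗
  n2: none of the 3 fault types match ✗
  n3: stuck-at-1, inverted output ✓; others ✗
  n4: stuck-at-1, inverted output ✓; others ✗
  n5: stuck-at-0, inverted output ✓; others ✗
  n6: stuck-at-1, inverted output ✓; others ✗
  n7: stuck-at-1, inverted output ✓; others ✗
  n8: stuck-at-0, inverted output ✓; others ✗
  n9: none of the 3 fault types match ✗
  n10: none of the 3 fault types match ✗
Consistent faults: {n3 stuck-at-1, n3 inverted output, n4 stuck-at-1, n4 inverted output, n5 stuck-at-0, n5 inverted output, n6 stuck-at-1, n6 inverted output, n7 stuck-at-1, n7 inverted output, n8 stuck-at-0, n8 inverted output} — 12 in all.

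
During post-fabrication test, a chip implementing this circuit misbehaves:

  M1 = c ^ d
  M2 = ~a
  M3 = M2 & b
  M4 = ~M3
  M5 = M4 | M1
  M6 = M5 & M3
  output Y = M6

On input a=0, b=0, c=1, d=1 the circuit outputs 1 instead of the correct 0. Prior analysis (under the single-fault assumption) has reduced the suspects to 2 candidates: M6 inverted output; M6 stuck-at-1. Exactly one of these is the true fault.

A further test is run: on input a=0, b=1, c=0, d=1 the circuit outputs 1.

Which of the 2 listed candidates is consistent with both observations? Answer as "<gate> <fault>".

M6 stuck-at-1

Evaluate each candidate on input a=0, b=1, c=0, d=1:
  M6 inverted output: M1=1, M2=1, M3=1, M4=0, M5=1, M6=0 [inverted output] → 0 — eliminated
  M6 stuck-at-1: M1=1, M2=1, M3=1, M4=0, M5=1, M6=1 [stuck-at-1] → 1 — matches
Only M6 stuck-at-1 reproduces the observed 1.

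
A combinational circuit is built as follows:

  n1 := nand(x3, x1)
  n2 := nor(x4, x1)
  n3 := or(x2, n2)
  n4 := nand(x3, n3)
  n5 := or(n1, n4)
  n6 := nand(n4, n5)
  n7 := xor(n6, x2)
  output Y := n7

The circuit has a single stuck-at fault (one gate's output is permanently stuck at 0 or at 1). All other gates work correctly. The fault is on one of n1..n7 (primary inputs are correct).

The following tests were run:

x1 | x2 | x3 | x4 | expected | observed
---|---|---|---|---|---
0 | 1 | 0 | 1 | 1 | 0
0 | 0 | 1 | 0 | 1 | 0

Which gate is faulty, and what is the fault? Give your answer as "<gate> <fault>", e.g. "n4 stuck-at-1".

n7 stuck-at-0

Fault-free values for test 1 (x1=0, x2=1, x3=0, x4=1): n1=1, n2=0, n3=1, n4=1, n5=1, n6=0, n7=1, giving Y=1. Observed 0.
Test 1: faults giving observed 0 are {n4 stuck-at-0, n5 stuck-at-0, n6 stuck-at-1, n7 stuck-at-0}.
Test 2 (x1=0, x2=0, x3=1, x4=0): fault-free n1=1, n2=1, n3=1, n4=0, n5=1, n6=1, n7=1 → 1; observed 0. Eliminates n4 stuck-at-0, n5 stuck-at-0, n6 stuck-at-1.
Only n7 stuck-at-0 is consistent with every test.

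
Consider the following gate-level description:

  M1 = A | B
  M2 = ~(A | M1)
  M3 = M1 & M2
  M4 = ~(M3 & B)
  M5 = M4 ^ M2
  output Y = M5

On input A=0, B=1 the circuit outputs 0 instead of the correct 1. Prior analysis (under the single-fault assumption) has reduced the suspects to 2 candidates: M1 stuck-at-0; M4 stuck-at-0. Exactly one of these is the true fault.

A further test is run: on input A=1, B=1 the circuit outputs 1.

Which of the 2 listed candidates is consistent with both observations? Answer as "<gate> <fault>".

Evaluate each candidate on input A=1, B=1:
  M1 stuck-at-0: M1=0 [stuck-at-0], M2=0, M3=0, M4=1, M5=1 → 1 — matches
  M4 stuck-at-0: M1=1, M2=0, M3=0, M4=0 [stuck-at-0], M5=0 → 0 — eliminated
Only M1 stuck-at-0 reproduces the observed 1.

M1 stuck-at-0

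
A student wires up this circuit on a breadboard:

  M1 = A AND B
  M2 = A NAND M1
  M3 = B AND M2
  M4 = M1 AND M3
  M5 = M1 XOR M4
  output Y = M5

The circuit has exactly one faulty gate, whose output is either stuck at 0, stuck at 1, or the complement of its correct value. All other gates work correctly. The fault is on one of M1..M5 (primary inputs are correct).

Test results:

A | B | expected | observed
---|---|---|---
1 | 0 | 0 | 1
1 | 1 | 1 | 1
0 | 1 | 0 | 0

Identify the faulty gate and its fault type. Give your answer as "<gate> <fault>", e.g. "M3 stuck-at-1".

M1 stuck-at-1

Fault-free values for test 1 (A=1, B=0): M1=0, M2=1, M3=0, M4=0, M5=0, giving Y=0. Observed 1.
Test 1: faults giving observed 1 are {M1 stuck-at-1, M1 inverted output, M4 stuck-at-1, M4 inverted output, M5 stuck-at-1, M5 inverted output}.
Test 2 (A=1, B=1): fault-free M1=1, M2=0, M3=0, M4=0, M5=1 → 1; observed 1. Eliminates M1 inverted output, M4 stuck-at-1, M4 inverted output, M5 inverted output.
Test 3 (A=0, B=1): fault-free M1=0, M2=1, M3=1, M4=0, M5=0 → 0; observed 0. Eliminates M5 stuck-at-1.
Only M1 stuck-at-1 is consistent with every test.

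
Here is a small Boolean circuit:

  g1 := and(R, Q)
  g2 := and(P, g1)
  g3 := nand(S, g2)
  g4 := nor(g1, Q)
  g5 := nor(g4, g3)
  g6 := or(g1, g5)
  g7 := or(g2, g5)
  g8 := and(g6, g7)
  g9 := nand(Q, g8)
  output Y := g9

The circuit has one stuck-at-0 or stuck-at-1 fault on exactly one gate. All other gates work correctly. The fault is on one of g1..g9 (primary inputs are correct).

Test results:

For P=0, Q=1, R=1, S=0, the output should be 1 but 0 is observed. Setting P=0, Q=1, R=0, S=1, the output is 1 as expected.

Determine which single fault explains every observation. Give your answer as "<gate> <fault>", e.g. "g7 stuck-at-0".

g7 stuck-at-1

Fault-free values for test 1 (P=0, Q=1, R=1, S=0): g1=1, g2=0, g3=1, g4=0, g5=0, g6=1, g7=0, g8=0, g9=1, giving Y=1. Observed 0.
Test 1: faults giving observed 0 are {g2 stuck-at-1, g3 stuck-at-0, g5 stuck-at-1, g7 stuck-at-1, g8 stuck-at-1, g9 stuck-at-0}.
Test 2 (P=0, Q=1, R=0, S=1): fault-free g1=0, g2=0, g3=1, g4=0, g5=0, g6=0, g7=0, g8=0, g9=1 → 1; observed 1. Eliminates g2 stuck-at-1, g3 stuck-at-0, g5 stuck-at-1, g8 stuck-at-1, g9 stuck-at-0.
Only g7 stuck-at-1 is consistent with every test.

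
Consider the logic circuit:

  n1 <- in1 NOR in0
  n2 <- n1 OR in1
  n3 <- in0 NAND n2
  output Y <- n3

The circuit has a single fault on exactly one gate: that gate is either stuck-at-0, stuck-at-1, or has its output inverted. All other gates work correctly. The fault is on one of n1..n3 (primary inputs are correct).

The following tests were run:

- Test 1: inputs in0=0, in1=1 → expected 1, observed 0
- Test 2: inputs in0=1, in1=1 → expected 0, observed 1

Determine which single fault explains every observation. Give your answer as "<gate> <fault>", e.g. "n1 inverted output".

Fault-free values for test 1 (in0=0, in1=1): n1=0, n2=1, n3=1, giving Y=1. Observed 0.
Test 1: faults giving observed 0 are {n3 stuck-at-0, n3 inverted output}.
Test 2 (in0=1, in1=1): fault-free n1=0, n2=1, n3=0 → 0; observed 1. Eliminates n3 stuck-at-0.
Only n3 inverted output is consistent with every test.

n3 inverted output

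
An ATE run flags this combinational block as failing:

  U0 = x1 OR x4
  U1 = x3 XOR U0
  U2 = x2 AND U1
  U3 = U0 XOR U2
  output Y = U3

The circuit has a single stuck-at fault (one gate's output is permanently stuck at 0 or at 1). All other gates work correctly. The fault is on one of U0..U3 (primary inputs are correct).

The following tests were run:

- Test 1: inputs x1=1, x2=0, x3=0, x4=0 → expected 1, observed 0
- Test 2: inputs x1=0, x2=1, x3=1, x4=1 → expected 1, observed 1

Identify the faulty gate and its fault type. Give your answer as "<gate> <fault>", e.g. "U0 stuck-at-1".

Fault-free values for test 1 (x1=1, x2=0, x3=0, x4=0): U0=1, U1=1, U2=0, U3=1, giving Y=1. Observed 0.
Test 1: faults giving observed 0 are {U0 stuck-at-0, U2 stuck-at-1, U3 stuck-at-0}.
Test 2 (x1=0, x2=1, x3=1, x4=1): fault-free U0=1, U1=0, U2=0, U3=1 → 1; observed 1. Eliminates U2 stuck-at-1, U3 stuck-at-0.
Only U0 stuck-at-0 is consistent with every test.

U0 stuck-at-0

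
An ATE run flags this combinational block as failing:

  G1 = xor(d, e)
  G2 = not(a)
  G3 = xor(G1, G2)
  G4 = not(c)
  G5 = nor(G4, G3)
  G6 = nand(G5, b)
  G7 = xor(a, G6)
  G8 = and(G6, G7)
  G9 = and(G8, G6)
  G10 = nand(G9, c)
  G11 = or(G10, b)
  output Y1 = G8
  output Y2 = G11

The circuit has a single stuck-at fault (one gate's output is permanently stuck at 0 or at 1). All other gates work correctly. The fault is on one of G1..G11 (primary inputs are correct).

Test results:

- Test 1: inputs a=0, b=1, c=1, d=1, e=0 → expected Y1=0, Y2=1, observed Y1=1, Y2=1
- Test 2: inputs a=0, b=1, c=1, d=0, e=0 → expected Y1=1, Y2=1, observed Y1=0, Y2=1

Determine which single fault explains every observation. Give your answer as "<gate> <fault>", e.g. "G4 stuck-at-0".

Fault-free values for test 1 (a=0, b=1, c=1, d=1, e=0): G1=1, G2=1, G3=0, G4=0, G5=1, G6=0, G7=0, G8=0, G9=0, G10=1, G11=1, giving Y1=0, Y2=1. Observed Y1=1, Y2=1.
Test 1: faults giving observed Y1=1, Y2=1 are {G1 stuck-at-0, G2 stuck-at-0, G3 stuck-at-1, G4 stuck-at-1, G5 stuck-at-0, G6 stuck-at-1, G8 stuck-at-1}.
Test 2 (a=0, b=1, c=1, d=0, e=0): fault-free G1=0, G2=1, G3=1, G4=0, G5=0, G6=1, G7=1, G8=1, G9=1, G10=0, G11=1 → Y1=1, Y2=1; observed Y1=0, Y2=1. Eliminates G1 stuck-at-0, G3 stuck-at-1, G4 stuck-at-1, G5 stuck-at-0, G6 stuck-at-1, G8 stuck-at-1.
Only G2 stuck-at-0 is consistent with every test.

G2 stuck-at-0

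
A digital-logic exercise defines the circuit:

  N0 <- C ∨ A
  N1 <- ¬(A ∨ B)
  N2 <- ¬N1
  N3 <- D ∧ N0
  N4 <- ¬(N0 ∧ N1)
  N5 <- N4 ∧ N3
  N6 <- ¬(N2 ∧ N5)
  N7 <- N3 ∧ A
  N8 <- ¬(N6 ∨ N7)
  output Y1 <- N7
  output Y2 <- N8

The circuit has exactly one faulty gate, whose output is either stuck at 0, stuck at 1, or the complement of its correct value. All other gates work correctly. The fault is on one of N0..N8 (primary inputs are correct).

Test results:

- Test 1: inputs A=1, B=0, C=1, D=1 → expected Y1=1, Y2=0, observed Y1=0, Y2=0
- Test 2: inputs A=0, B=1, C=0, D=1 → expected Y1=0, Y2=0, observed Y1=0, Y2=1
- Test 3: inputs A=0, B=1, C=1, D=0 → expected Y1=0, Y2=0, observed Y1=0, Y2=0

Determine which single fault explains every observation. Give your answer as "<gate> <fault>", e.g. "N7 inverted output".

N0 inverted output

Fault-free values for test 1 (A=1, B=0, C=1, D=1): N0=1, N1=0, N2=1, N3=1, N4=1, N5=1, N6=0, N7=1, N8=0, giving Y1=1, Y2=0. Observed Y1=0, Y2=0.
Test 1: faults giving observed Y1=0, Y2=0 are {N0 stuck-at-0, N0 inverted output, N3 stuck-at-0, N3 inverted output}.
Test 2 (A=0, B=1, C=0, D=1): fault-free N0=0, N1=0, N2=1, N3=0, N4=1, N5=0, N6=1, N7=0, N8=0 → Y1=0, Y2=0; observed Y1=0, Y2=1. Eliminates N0 stuck-at-0, N3 stuck-at-0.
Test 3 (A=0, B=1, C=1, D=0): fault-free N0=1, N1=0, N2=1, N3=0, N4=1, N5=0, N6=1, N7=0, N8=0 → Y1=0, Y2=0; observed Y1=0, Y2=0. Eliminates N3 inverted output.
Only N0 inverted output is consistent with every test.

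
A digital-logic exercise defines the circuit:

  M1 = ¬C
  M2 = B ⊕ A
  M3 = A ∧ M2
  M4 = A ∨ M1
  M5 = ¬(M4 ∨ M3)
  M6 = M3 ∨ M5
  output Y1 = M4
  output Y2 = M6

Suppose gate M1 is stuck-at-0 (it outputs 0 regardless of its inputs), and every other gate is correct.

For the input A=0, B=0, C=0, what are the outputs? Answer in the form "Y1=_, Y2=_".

Propagate with M1 forced: M1=0 [stuck-at-0], M2=0, M3=0, M4=0, M5=1, M6=1.
So the outputs are Y1=0, Y2=1. (Without the fault they would be Y1=1, Y2=0.)

Y1=0, Y2=1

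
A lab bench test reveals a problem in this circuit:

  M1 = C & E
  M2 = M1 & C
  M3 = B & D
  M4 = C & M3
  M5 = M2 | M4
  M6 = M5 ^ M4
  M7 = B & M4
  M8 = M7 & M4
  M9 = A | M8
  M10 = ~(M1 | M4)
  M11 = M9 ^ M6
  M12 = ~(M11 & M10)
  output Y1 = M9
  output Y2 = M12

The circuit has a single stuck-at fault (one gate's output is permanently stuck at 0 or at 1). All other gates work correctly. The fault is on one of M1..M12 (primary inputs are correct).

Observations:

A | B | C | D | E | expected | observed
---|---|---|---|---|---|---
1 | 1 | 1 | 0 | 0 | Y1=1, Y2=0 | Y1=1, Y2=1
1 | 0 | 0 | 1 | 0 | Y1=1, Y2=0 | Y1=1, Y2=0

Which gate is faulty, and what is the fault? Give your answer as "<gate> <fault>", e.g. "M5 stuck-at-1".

M3 stuck-at-1

Fault-free values for test 1 (A=1, B=1, C=1, D=0, E=0): M1=0, M2=0, M3=0, M4=0, M5=0, M6=0, M7=0, M8=0, M9=1, M10=1, M11=1, M12=0, giving Y1=1, Y2=0. Observed Y1=1, Y2=1.
Test 1: faults giving observed Y1=1, Y2=1 are {M1 stuck-at-1, M2 stuck-at-1, M3 stuck-at-1, M4 stuck-at-1, M5 stuck-at-1, M6 stuck-at-1, M10 stuck-at-0, M11 stuck-at-0, M12 stuck-at-1}.
Test 2 (A=1, B=0, C=0, D=1, E=0): fault-free M1=0, M2=0, M3=0, M4=0, M5=0, M6=0, M7=0, M8=0, M9=1, M10=1, M11=1, M12=0 → Y1=1, Y2=0; observed Y1=1, Y2=0. Eliminates M1 stuck-at-1, M2 stuck-at-1, M4 stuck-at-1, M5 stuck-at-1, M6 stuck-at-1, M10 stuck-at-0, M11 stuck-at-0, M12 stuck-at-1.
Only M3 stuck-at-1 is consistent with every test.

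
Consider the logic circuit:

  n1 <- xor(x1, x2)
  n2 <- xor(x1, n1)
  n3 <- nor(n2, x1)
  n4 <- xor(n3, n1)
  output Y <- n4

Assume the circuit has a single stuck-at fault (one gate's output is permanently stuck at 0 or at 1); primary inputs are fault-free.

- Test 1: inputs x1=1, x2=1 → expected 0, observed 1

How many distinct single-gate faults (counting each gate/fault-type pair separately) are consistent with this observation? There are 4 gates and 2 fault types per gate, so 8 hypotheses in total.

Fault-free: n1=0, n2=1, n3=0, n4=0 → 0. Observed 1.
  n1 stuck-at-0: output 0 ✗
  n1 stuck-at-1: output 1 ✓
  n2 stuck-at-0: output 0 ✗
  n2 stuck-at-1: output 0 ✗
  n3 stuck-at-0: output 0 ✗
  n3 stuck-at-1: output 1 ✓
  n4 stuck-at-0: output 0 ✗
  n4 stuck-at-1: output 1 ✓
Consistent faults: {n1 stuck-at-1, n3 stuck-at-1, n4 stuck-at-1} — 3 in all.

3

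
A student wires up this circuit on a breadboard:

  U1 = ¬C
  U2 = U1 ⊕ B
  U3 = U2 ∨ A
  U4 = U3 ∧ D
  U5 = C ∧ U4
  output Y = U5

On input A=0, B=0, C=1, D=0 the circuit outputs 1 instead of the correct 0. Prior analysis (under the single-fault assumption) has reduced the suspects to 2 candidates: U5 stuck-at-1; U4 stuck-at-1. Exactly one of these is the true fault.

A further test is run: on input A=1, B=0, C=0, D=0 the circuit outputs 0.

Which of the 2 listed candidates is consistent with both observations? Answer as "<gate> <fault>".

U4 stuck-at-1

Evaluate each candidate on input A=1, B=0, C=0, D=0:
  U5 stuck-at-1: U1=1, U2=1, U3=1, U4=0, U5=1 [stuck-at-1] → 1 — eliminated
  U4 stuck-at-1: U1=1, U2=1, U3=1, U4=1 [stuck-at-1], U5=0 → 0 — matches
Only U4 stuck-at-1 reproduces the observed 0.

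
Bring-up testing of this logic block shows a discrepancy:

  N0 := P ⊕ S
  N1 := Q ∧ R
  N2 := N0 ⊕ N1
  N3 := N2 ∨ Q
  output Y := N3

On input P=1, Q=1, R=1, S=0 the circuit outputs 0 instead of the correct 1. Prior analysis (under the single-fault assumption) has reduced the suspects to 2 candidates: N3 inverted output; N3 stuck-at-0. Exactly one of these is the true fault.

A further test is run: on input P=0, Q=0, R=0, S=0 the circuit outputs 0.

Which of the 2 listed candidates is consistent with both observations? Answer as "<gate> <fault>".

Evaluate each candidate on input P=0, Q=0, R=0, S=0:
  N3 inverted output: N0=0, N1=0, N2=0, N3=1 [inverted output] → 1 — eliminated
  N3 stuck-at-0: N0=0, N1=0, N2=0, N3=0 [stuck-at-0] → 0 — matches
Only N3 stuck-at-0 reproduces the observed 0.

N3 stuck-at-0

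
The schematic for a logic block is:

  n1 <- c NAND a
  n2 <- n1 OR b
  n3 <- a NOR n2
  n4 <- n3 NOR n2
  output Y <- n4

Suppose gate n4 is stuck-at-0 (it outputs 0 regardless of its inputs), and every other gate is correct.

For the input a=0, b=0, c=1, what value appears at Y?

Propagate with n4 forced: n1=1, n2=1, n3=0, n4=0 [stuck-at-0].
So Y = 0. (Same as the fault-free value — the fault is masked on this input.)

0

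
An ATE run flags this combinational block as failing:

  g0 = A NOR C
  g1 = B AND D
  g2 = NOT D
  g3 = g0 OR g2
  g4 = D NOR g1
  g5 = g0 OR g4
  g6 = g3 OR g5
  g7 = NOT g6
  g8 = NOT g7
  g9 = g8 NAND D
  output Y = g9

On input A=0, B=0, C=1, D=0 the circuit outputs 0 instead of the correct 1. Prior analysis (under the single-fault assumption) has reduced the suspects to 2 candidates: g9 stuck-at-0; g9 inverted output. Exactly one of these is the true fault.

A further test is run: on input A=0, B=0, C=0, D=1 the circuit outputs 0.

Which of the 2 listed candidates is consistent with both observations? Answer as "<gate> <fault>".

Evaluate each candidate on input A=0, B=0, C=0, D=1:
  g9 stuck-at-0: g0=1, g1=0, g2=0, g3=1, g4=0, g5=1, g6=1, g7=0, g8=1, g9=0 [stuck-at-0] → 0 — matches
  g9 inverted output: g0=1, g1=0, g2=0, g3=1, g4=0, g5=1, g6=1, g7=0, g8=1, g9=1 [inverted output] → 1 — eliminated
Only g9 stuck-at-0 reproduces the observed 0.

g9 stuck-at-0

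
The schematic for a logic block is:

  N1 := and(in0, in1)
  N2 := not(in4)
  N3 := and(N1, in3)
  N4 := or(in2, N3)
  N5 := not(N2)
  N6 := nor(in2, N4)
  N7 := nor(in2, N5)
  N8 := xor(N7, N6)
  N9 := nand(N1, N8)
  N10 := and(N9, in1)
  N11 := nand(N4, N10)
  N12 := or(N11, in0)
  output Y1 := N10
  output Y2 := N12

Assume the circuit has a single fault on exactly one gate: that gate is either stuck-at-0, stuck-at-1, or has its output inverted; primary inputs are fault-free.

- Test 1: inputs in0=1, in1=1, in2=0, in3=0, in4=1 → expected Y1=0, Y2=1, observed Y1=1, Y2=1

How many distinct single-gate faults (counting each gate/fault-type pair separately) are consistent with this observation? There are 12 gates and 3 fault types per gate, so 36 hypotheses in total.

Fault-free: N1=1, N2=0, N3=0, N4=0, N5=1, N6=1, N7=0, N8=1, N9=0, N10=0, N11=1, N12=1 → Y1=0, Y2=1. Observed Y1=1, Y2=1.
  N1: stuck-at-0, inverted output ✓; others ✗
  N2: stuck-at-1, inverted output ✓; others ✗
  N3: stuck-at-1, inverted output ✓; others ✗
  N4: stuck-at-1, inverted output ✓; others ✗
  N5: stuck-at-0, inverted output ✓; others ✗
  N6: stuck-at-0, inverted output ✓; others ✗
  N7: stuck-at-1, inverted output ✓; others ✗
  N8: stuck-at-0, inverted output ✓; others ✗
  N9: stuck-at-1, inverted output ✓; others ✗
  N10: stuck-at-1, inverted output ✓; others ✗
  N11: none of the 3 fault types match ✗
  N12: none of the 3 fault types match ✗
Consistent faults: {N1 stuck-at-0, N1 inverted output, N2 stuck-at-1, N2 inverted output, N3 stuck-at-1, N3 inverted output, N4 stuck-at-1, N4 inverted output, N5 stuck-at-0, N5 inverted output, N6 stuck-at-0, N6 inverted output, N7 stuck-at-1, N7 inverted output, N8 stuck-at-0, N8 inverted output, N9 stuck-at-1, N9 inverted output, N10 stuck-at-1, N10 inverted output} — 20 in all.

20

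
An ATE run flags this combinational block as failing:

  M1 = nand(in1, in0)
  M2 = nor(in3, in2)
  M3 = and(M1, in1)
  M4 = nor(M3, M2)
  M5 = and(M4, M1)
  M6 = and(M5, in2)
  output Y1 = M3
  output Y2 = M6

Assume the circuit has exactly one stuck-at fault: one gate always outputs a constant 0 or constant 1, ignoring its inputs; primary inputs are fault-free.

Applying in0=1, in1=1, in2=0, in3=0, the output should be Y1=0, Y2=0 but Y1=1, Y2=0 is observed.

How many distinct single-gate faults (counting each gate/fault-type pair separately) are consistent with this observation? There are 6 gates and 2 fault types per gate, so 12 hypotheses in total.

2

Fault-free: M1=0, M2=1, M3=0, M4=0, M5=0, M6=0 → Y1=0, Y2=0. Observed Y1=1, Y2=0.
  M1 stuck-at-0: output Y1=0, Y2=0 ✗
  M1 stuck-at-1: output Y1=1, Y2=0 ✓
  M2 stuck-at-0: output Y1=0, Y2=0 ✗
  M2 stuck-at-1: output Y1=0, Y2=0 ✗
  M3 stuck-at-0: output Y1=0, Y2=0 ✗
  M3 stuck-at-1: output Y1=1, Y2=0 ✓
  M4 stuck-at-0: output Y1=0, Y2=0 ✗
  M4 stuck-at-1: output Y1=0, Y2=0 ✗
  M5 stuck-at-0: output Y1=0, Y2=0 ✗
  M5 stuck-at-1: output Y1=0, Y2=0 ✗
  M6 stuck-at-0: output Y1=0, Y2=0 ✗
  M6 stuck-at-1: output Y1=0, Y2=1 ✗
Consistent faults: {M1 stuck-at-1, M3 stuck-at-1} — 2 in all.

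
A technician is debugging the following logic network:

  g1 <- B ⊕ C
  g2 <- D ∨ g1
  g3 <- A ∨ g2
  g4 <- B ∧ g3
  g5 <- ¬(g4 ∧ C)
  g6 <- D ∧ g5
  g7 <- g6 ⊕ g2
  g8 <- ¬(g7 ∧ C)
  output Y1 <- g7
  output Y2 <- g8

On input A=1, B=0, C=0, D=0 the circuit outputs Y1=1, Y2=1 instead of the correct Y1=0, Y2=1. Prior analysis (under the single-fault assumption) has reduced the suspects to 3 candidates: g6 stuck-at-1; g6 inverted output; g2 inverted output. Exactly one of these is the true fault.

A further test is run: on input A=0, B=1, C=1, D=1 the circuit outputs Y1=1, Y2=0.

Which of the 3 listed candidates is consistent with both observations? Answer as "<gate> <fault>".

Evaluate each candidate on input A=0, B=1, C=1, D=1:
  g6 stuck-at-1: g1=0, g2=1, g3=1, g4=1, g5=0, g6=1 [stuck-at-1], g7=0, g8=1 → Y1=0, Y2=1 — eliminated
  g6 inverted output: g1=0, g2=1, g3=1, g4=1, g5=0, g6=1 [inverted output], g7=0, g8=1 → Y1=0, Y2=1 — eliminated
  g2 inverted output: g1=0, g2=0 [inverted output], g3=0, g4=0, g5=1, g6=1, g7=1, g8=0 → Y1=1, Y2=0 — matches
Only g2 inverted output reproduces the observed Y1=1, Y2=0.

g2 inverted output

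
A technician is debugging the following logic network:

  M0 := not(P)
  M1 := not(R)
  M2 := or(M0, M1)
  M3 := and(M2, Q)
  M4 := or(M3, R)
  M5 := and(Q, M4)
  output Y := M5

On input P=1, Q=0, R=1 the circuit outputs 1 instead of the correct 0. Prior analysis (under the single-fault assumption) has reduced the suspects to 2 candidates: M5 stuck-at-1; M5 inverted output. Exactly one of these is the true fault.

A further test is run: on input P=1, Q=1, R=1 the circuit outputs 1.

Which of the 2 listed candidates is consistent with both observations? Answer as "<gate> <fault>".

M5 stuck-at-1

Evaluate each candidate on input P=1, Q=1, R=1:
  M5 stuck-at-1: M0=0, M1=0, M2=0, M3=0, M4=1, M5=1 [stuck-at-1] → 1 — matches
  M5 inverted output: M0=0, M1=0, M2=0, M3=0, M4=1, M5=0 [inverted output] → 0 — eliminated
Only M5 stuck-at-1 reproduces the observed 1.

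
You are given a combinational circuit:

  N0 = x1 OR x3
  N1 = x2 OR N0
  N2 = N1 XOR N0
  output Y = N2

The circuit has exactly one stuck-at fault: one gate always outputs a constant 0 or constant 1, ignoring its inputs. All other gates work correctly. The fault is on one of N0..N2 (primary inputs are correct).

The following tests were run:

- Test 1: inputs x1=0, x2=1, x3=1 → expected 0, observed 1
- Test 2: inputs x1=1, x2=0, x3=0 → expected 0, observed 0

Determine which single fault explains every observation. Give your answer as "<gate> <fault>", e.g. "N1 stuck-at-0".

Fault-free values for test 1 (x1=0, x2=1, x3=1): N0=1, N1=1, N2=0, giving Y=0. Observed 1.
Test 1: faults giving observed 1 are {N0 stuck-at-0, N1 stuck-at-0, N2 stuck-at-1}.
Test 2 (x1=1, x2=0, x3=0): fault-free N0=1, N1=1, N2=0 → 0; observed 0. Eliminates N1 stuck-at-0, N2 stuck-at-1.
Only N0 stuck-at-0 is consistent with every test.

N0 stuck-at-0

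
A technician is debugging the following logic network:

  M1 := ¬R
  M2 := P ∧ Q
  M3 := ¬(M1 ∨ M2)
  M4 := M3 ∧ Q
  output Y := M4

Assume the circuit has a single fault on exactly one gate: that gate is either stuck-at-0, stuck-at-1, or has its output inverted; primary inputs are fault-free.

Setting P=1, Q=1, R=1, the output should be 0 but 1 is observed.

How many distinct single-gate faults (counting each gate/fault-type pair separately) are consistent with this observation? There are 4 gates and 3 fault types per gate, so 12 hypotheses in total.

6

Fault-free: M1=0, M2=1, M3=0, M4=0 → 0. Observed 1.
  M1 stuck-at-0: output 0 ✗
  M1 stuck-at-1: output 0 ✗
  M1 inverted output: output 0 ✗
  M2 stuck-at-0: output 1 ✓
  M2 stuck-at-1: output 0 ✗
  M2 inverted output: output 1 ✓
  M3 stuck-at-0: output 0 ✗
  M3 stuck-at-1: output 1 ✓
  M3 inverted output: output 1 ✓
  M4 stuck-at-0: output 0 ✗
  M4 stuck-at-1: output 1 ✓
  M4 inverted output: output 1 ✓
Consistent faults: {M2 stuck-at-0, M2 inverted output, M3 stuck-at-1, M3 inverted output, M4 stuck-at-1, M4 inverted output} — 6 in all.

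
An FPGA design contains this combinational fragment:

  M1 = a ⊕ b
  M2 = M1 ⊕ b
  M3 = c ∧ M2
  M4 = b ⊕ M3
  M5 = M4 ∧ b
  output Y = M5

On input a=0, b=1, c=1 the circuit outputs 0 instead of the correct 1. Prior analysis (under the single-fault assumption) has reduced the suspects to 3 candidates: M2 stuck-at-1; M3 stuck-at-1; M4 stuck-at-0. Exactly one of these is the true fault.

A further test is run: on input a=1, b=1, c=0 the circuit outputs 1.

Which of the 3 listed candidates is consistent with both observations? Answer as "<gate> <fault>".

Evaluate each candidate on input a=1, b=1, c=0:
  M2 stuck-at-1: M1=0, M2=1 [stuck-at-1], M3=0, M4=1, M5=1 → 1 — matches
  M3 stuck-at-1: M1=0, M2=1, M3=1 [stuck-at-1], M4=0, M5=0 → 0 — eliminated
  M4 stuck-at-0: M1=0, M2=1, M3=0, M4=0 [stuck-at-0], M5=0 → 0 — eliminated
Only M2 stuck-at-1 reproduces the observed 1.

M2 stuck-at-1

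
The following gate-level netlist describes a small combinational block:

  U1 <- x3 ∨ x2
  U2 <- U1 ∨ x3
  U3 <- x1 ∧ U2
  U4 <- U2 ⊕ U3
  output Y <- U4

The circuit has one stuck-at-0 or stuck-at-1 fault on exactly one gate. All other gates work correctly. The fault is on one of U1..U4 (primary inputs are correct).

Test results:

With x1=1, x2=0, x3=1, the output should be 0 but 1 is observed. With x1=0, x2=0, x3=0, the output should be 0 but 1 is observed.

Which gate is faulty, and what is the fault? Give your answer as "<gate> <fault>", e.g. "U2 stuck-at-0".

U4 stuck-at-1

Fault-free values for test 1 (x1=1, x2=0, x3=1): U1=1, U2=1, U3=1, U4=0, giving Y=0. Observed 1.
Test 1: faults giving observed 1 are {U3 stuck-at-0, U4 stuck-at-1}.
Test 2 (x1=0, x2=0, x3=0): fault-free U1=0, U2=0, U3=0, U4=0 → 0; observed 1. Eliminates U3 stuck-at-0.
Only U4 stuck-at-1 is consistent with every test.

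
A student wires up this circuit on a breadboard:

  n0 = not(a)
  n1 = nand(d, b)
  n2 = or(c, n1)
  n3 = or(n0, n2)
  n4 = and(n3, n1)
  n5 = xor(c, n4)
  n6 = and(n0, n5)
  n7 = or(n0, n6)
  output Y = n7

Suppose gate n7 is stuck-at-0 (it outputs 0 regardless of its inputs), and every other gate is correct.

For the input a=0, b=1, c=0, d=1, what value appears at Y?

Propagate with n7 forced: n0=1, n1=0, n2=0, n3=1, n4=0, n5=0, n6=0, n7=0 [stuck-at-0].
So Y = 0. (Without the fault it would be 1.)

0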